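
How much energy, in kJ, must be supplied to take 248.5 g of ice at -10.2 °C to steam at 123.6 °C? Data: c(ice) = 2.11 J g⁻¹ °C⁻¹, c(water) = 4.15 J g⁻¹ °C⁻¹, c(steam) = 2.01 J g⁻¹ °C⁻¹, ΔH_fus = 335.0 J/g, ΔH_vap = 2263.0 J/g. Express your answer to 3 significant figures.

q = 766 kJ

q1 (heat ice -10.2→0.0 °C): 248.5 × 2.11 × 10.2 = 5348 J
q2 (melt at 0 °C): 248.5 × 335.0 = 83248 J
q3 (heat water 0.0→100.0 °C): 248.5 × 4.15 × 100.0 = 103128 J
q4 (vaporize at 100 °C): 248.5 × 2263.0 = 562356 J
q5 (heat steam 100.0→123.6 °C): 248.5 × 2.01 × 23.6 = 11788 J
Total: 5348 + 83248 + 103128 + 562356 + 11788 = 765868 J = 766 kJ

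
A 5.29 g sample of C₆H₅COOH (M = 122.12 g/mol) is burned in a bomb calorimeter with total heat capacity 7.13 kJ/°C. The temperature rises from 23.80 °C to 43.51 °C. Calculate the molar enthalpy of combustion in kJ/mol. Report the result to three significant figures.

ΔT = 43.51 − 23.80 = 19.71 °C
q_cal = C_cal × ΔT = 7.13 × 19.71 = 140.5323 kJ
n = 5.29 / 122.12 = 0.04332 mol
q_rxn = −q_cal = -140.5323 kJ
ΔH = -140.5323 / 0.04332 = -3244 kJ/mol

ΔH = -3240 kJ/mol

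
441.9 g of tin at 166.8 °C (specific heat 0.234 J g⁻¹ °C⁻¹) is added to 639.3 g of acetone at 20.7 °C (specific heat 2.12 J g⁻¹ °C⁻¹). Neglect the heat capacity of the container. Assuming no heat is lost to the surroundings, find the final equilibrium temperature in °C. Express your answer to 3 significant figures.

T_f = 31.1 °C

Heat lost by tin = heat gained by acetone.
(441.9)(0.234)(166.8 − T) = (639.3)(2.12)(T − 20.7)
103.4046 (166.8 − T) = 1355.316 (T − 20.7)
17248 − 103.4046 T = 1355.316 T − 28055
45303 = 1458.7206 T
T = 31.06 °C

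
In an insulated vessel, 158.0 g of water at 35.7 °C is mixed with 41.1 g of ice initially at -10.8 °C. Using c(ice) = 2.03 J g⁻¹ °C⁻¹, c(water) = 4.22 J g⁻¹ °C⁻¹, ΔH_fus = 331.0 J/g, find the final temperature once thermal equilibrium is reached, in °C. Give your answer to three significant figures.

Heat to bring ice to 0 °C and melt it: q₁ = 41.1×2.03×10.8 + 41.1×331.0 = 14505 J
Heat the water can supply cooling to 0 °C: 158.0×4.22×35.7 = 23803.3 J > q₁, so all ice melts.
Energy balance: 158.0×4.22×(35.7 − T) = 14505 + 41.1×4.22×(T − 0)
666.76(35.7 − T) = 14505 + 173.442 T
23803.3 − 14505 = 840.202 T
T = 9298.3 / 840.202 = 11.07 °C

T_f = 11.1 °C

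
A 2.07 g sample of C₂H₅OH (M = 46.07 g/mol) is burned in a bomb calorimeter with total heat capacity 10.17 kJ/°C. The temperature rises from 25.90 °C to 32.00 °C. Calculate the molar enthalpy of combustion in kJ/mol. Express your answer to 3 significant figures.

ΔT = 32.00 − 25.90 = 6.10 °C
q_cal = C_cal × ΔT = 10.17 × 6.10 = 62.037 kJ
n = 2.07 / 46.07 = 0.04493 mol
q_rxn = −q_cal = -62.037 kJ
ΔH = -62.037 / 0.04493 = -1381 kJ/mol

ΔH = -1380 kJ/mol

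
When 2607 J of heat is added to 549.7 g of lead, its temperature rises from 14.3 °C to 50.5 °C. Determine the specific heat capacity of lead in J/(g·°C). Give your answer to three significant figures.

c = q / (m ΔT) = 2607 / (549.7 × 36.2)
c = 2607 / 19899.14 = 0.131 J/(g·°C)

c = 0.131 J/(g·°C)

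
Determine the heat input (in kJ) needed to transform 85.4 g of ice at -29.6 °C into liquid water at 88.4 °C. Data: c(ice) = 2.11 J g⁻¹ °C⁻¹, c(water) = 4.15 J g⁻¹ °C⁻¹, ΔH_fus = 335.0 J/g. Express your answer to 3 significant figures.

q = 65.3 kJ

q1 (heat ice -29.6→0.0 °C): 85.4 × 2.11 × 29.6 = 5334 J
q2 (melt at 0 °C): 85.4 × 335.0 = 28609 J
q3 (heat water 0.0→88.4 °C): 85.4 × 4.15 × 88.4 = 31330 J
Total: 5334 + 28609 + 31330 = 65273 J = 65.3 kJ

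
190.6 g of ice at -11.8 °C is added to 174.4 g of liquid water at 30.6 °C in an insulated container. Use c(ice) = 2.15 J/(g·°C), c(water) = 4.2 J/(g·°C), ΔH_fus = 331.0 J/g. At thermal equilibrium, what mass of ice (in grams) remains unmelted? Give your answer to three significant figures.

m_ice remaining = 137 g

Heat to warm all ice to 0 °C: 190.6×2.15×11.8 = 4835.5 J
Heat released by water cooling to 0 °C: 174.4×4.2×30.6 = 22414 J
22414 J < 4835.5 + 190.6×331.0 = 67924.1 J, so not all ice melts; final T = 0 °C.
Heat left for melting: 22414 − 4835.5 = 17578.5 J
Mass melted = 17578.5 / 331.0 = 53.11 g
Ice remaining = 190.6 − 53.11 = 137.49 g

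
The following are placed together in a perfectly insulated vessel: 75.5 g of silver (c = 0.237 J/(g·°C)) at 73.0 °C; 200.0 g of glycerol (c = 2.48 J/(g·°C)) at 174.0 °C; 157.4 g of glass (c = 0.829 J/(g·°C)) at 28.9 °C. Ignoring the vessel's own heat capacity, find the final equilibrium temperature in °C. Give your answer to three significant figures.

Σ mᵢcᵢ(T − Tᵢ) = 0  ⇒  T = Σ mᵢcᵢTᵢ / Σ mᵢcᵢ
Σ mᵢcᵢ = 75.5×0.237 + 200.0×2.48 + 157.4×0.829 = 644.3781
Σ mᵢcᵢTᵢ = 17.8935×73.0 + 496×174.0 + 130.4846×28.9 = 91381
T = 91381 / 644.3781 = 141.8 °C

T_f = 142 °C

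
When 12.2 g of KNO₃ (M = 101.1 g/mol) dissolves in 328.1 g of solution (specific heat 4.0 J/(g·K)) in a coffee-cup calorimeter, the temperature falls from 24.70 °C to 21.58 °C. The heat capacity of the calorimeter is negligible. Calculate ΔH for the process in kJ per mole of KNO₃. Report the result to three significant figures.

|ΔT| = |21.58 − 24.70| = 3.12 °C
|q_surr| = (328.1 × 4.0) × 3.12 = 1312.4 × 3.12 = 4095 J
n(KNO₃) = 12.2 / 101.1 = 0.1207 mol
Temperature fell, so q_rxn = +|q_surr| = 4.095 kJ
ΔH = q_rxn / n = 33.93 kJ/mol

ΔH = 33.9 kJ/mol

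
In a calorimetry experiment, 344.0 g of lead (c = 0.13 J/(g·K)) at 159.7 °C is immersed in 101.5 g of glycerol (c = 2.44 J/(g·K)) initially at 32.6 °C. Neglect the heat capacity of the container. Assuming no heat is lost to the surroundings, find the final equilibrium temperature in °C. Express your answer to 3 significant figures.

Heat lost by lead = heat gained by glycerol.
(344.0)(0.13)(159.7 − T) = (101.5)(2.44)(T − 32.6)
44.72 (159.7 − T) = 247.66 (T − 32.6)
7141.8 − 44.72 T = 247.66 T − 8073.7
15215.5 = 292.38 T
T = 52.04 °C

T_f = 52.0 °C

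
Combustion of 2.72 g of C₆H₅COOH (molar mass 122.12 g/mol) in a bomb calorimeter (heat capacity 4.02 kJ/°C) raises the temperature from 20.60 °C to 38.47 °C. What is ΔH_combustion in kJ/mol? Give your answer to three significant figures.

ΔT = 38.47 − 20.60 = 17.87 °C
q_cal = C_cal × ΔT = 4.02 × 17.87 = 71.8374 kJ
n = 2.72 / 122.12 = 0.02227 mol
q_rxn = −q_cal = -71.8374 kJ
ΔH = -71.8374 / 0.02227 = -3226 kJ/mol

ΔH = -3230 kJ/mol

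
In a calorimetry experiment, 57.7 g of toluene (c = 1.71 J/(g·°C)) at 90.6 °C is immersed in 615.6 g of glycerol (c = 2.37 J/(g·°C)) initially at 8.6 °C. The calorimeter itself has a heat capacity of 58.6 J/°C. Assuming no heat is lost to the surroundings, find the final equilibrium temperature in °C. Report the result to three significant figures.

T_f = 13.6 °C

Heat lost by toluene = heat gained by glycerol + calorimeter.
(57.7)(1.71)(90.6 − T) = [(615.6)(2.37) + 58.6](T − 8.6)
98.667 (90.6 − T) = 1517.572 (T − 8.6)
8939.2 − 98.667 T = 1517.572 T − 13051
21990.2 = 1616.239 T
T = 13.61 °C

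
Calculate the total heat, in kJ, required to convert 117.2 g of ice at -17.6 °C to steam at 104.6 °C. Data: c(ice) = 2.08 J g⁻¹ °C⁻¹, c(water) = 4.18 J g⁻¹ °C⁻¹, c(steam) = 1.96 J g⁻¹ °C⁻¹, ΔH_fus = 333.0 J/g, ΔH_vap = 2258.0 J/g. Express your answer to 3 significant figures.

q1 (heat ice -17.6→0.0 °C): 117.2 × 2.08 × 17.6 = 4290 J
q2 (melt at 0 °C): 117.2 × 333.0 = 39028 J
q3 (heat water 0.0→100.0 °C): 117.2 × 4.18 × 100.0 = 48990 J
q4 (vaporize at 100 °C): 117.2 × 2258.0 = 264638 J
q5 (heat steam 100.0→104.6 °C): 117.2 × 1.96 × 4.6 = 1057 J
Total: 4290 + 39028 + 48990 + 264638 + 1057 = 358003 J = 358 kJ

q = 358 kJ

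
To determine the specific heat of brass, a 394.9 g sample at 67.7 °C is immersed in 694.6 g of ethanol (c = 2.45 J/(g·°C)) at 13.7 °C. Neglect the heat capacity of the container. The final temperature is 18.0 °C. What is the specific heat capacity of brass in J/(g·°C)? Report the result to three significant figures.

c = 0.373 J/(g·°C)

q_gained = (694.6 × 2.45) × (18.0 − 13.7) = 7318 J
q_lost = 394.9 × c × (67.7 − 18.0) = 19626.53 c
Set equal: c = 7318 / 19626.53 = 0.373 J/(g·°C)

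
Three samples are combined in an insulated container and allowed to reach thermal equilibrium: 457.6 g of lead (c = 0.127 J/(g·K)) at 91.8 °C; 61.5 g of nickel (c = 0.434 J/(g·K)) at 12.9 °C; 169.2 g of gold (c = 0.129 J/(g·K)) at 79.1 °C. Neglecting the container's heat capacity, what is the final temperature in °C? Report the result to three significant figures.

T_f = 69.5 °C

Σ mᵢcᵢ(T − Tᵢ) = 0  ⇒  T = Σ mᵢcᵢTᵢ / Σ mᵢcᵢ
Σ mᵢcᵢ = 457.6×0.127 + 61.5×0.434 + 169.2×0.129 = 106.6330
Σ mᵢcᵢTᵢ = 58.1152×91.8 + 26.691×12.9 + 21.8268×79.1 = 7405.8
T = 7405.8 / 106.6330 = 69.45 °C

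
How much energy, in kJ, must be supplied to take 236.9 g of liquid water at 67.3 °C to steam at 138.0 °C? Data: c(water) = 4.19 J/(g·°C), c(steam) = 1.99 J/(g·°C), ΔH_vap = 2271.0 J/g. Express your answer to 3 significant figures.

q = 588 kJ

q1 (heat water 67.3→100.0 °C): 236.9 × 4.19 × 32.7 = 32458 J
q2 (vaporize at 100 °C): 236.9 × 2271.0 = 538000 J
q3 (heat steam 100.0→138.0 °C): 236.9 × 1.99 × 38.0 = 17914 J
Total: 32458 + 538000 + 17914 = 588372 J = 588 kJ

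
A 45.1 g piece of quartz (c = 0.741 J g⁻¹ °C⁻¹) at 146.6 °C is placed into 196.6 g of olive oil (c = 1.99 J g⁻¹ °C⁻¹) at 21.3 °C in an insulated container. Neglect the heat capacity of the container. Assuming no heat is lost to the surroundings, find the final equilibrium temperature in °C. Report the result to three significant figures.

Heat lost by quartz = heat gained by olive oil.
(45.1)(0.741)(146.6 − T) = (196.6)(1.99)(T − 21.3)
33.4191 (146.6 − T) = 391.234 (T − 21.3)
4899.2 − 33.4191 T = 391.234 T − 8333.3
13232.5 = 424.6531 T
T = 31.16 °C

T_f = 31.2 °C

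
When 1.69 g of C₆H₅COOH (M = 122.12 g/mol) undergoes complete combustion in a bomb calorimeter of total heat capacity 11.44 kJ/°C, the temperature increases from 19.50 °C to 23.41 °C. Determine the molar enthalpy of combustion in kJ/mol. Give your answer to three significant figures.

ΔH = -3230 kJ/mol

ΔT = 23.41 − 19.50 = 3.91 °C
q_cal = C_cal × ΔT = 11.44 × 3.91 = 44.7304 kJ
n = 1.69 / 122.12 = 0.01384 mol
q_rxn = −q_cal = -44.7304 kJ
ΔH = -44.7304 / 0.01384 = -3232 kJ/mol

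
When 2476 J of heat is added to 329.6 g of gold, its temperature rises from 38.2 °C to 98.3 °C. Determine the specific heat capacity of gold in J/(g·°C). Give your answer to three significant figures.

c = 0.125 J/(g·°C)

c = q / (m ΔT) = 2476 / (329.6 × 60.1)
c = 2476 / 19808.96 = 0.125 J/(g·°C)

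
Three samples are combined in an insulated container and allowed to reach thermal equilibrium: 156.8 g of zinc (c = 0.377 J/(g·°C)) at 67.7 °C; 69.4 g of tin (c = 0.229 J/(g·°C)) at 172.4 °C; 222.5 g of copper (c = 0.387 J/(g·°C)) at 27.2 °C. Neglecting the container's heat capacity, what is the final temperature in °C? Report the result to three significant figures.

T_f = 56.4 °C

Σ mᵢcᵢ(T − Tᵢ) = 0  ⇒  T = Σ mᵢcᵢTᵢ / Σ mᵢcᵢ
Σ mᵢcᵢ = 156.8×0.377 + 69.4×0.229 + 222.5×0.387 = 161.1137
Σ mᵢcᵢTᵢ = 59.1136×67.7 + 15.8926×172.4 + 86.1075×27.2 = 9084.0
T = 9084.0 / 161.1137 = 56.38 °C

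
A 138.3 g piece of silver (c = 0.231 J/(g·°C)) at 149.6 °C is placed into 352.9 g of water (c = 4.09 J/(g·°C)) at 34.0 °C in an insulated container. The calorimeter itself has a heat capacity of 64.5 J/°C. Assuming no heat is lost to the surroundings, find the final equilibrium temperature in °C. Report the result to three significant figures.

Heat lost by silver = heat gained by water + calorimeter.
(138.3)(0.231)(149.6 − T) = [(352.9)(4.09) + 64.5](T − 34.0)
31.9473 (149.6 − T) = 1507.861 (T − 34.0)
4779.3 − 31.9473 T = 1507.861 T − 51267
56046.3 = 1539.8083 T
T = 36.40 °C

T_f = 36.4 °C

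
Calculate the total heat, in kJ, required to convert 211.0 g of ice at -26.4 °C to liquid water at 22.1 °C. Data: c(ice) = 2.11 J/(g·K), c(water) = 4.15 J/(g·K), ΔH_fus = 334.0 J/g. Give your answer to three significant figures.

q = 102 kJ

q1 (heat ice -26.4→0.0 °C): 211.0 × 2.11 × 26.4 = 11754 J
q2 (melt at 0 °C): 211.0 × 334.0 = 70474 J
q3 (heat water 0.0→22.1 °C): 211.0 × 4.15 × 22.1 = 19352 J
Total: 11754 + 70474 + 19352 = 101580 J = 102 kJ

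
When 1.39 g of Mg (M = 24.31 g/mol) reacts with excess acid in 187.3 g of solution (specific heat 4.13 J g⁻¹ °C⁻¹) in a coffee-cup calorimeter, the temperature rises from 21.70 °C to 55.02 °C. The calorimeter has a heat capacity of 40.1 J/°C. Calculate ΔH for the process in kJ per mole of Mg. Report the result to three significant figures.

ΔH = -474 kJ/mol

|ΔT| = |55.02 − 21.70| = 33.32 °C
|q_surr| = (187.3 × 4.13 + 40.1) × 33.32 = 813.649 × 33.32 = 27110 J
n(Mg) = 1.39 / 24.31 = 0.05718 mol
Temperature rose, so q_rxn = −|q_surr| = -27.11 kJ
ΔH = q_rxn / n = -474.1 kJ/mol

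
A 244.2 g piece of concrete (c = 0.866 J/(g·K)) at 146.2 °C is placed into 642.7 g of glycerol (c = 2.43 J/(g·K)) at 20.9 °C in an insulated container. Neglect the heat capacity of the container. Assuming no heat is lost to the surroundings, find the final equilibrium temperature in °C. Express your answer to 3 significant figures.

Heat lost by concrete = heat gained by glycerol.
(244.2)(0.866)(146.2 − T) = (642.7)(2.43)(T − 20.9)
211.4772 (146.2 − T) = 1561.761 (T − 20.9)
30918 − 211.4772 T = 1561.761 T − 32641
63559 = 1773.2382 T
T = 35.84 °C

T_f = 35.8 °C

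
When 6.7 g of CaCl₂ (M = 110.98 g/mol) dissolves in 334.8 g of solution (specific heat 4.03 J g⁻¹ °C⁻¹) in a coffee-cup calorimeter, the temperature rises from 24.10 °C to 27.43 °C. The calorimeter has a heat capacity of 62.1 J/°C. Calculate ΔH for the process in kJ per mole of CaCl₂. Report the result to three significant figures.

ΔH = -77.8 kJ/mol

|ΔT| = |27.43 − 24.10| = 3.33 °C
|q_surr| = (334.8 × 4.03 + 62.1) × 3.33 = 1411.344 × 3.33 = 4699.8 J
n(CaCl₂) = 6.7 / 110.98 = 0.060371 mol
Temperature rose, so q_rxn = −|q_surr| = -4.6998 kJ
ΔH = q_rxn / n = -77.849 kJ/mol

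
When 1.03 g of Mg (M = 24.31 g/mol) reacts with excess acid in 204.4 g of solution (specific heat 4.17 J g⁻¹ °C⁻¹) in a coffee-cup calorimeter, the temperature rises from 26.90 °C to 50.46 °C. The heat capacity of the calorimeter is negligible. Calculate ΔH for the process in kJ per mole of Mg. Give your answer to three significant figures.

|ΔT| = |50.46 − 26.90| = 23.56 °C
|q_surr| = (204.4 × 4.17) × 23.56 = 852.348 × 23.56 = 20080 J
n(Mg) = 1.03 / 24.31 = 0.04237 mol
Temperature rose, so q_rxn = −|q_surr| = -20.08 kJ
ΔH = q_rxn / n = -473.9 kJ/mol

ΔH = -474 kJ/mol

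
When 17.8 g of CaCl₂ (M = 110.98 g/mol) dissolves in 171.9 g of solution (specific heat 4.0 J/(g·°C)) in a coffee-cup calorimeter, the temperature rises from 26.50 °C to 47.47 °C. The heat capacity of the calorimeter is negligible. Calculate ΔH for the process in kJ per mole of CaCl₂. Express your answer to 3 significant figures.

ΔH = -89.9 kJ/mol

|ΔT| = |47.47 − 26.50| = 20.97 °C
|q_surr| = (171.9 × 4.0) × 20.97 = 687.6 × 20.97 = 14420 J
n(CaCl₂) = 17.8 / 110.98 = 0.1604 mol
Temperature rose, so q_rxn = −|q_surr| = -14.42 kJ
ΔH = q_rxn / n = -89.90 kJ/mol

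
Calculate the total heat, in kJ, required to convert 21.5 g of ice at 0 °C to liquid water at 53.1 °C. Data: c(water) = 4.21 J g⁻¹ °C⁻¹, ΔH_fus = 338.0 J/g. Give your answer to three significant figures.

q1 (melt at 0 °C): 21.5 × 338.0 = 7267 J
q2 (heat water 0.0→53.1 °C): 21.5 × 4.21 × 53.1 = 4806 J
Total: 7267 + 4806 = 12073 J = 12.1 kJ

q = 12.1 kJ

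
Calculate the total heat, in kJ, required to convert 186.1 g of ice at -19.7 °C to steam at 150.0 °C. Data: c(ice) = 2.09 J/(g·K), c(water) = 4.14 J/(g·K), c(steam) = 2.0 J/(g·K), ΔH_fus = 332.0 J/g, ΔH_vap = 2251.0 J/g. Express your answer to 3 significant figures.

q1 (heat ice -19.7→0.0 °C): 186.1 × 2.09 × 19.7 = 7662 J
q2 (melt at 0 °C): 186.1 × 332.0 = 61785 J
q3 (heat water 0.0→100.0 °C): 186.1 × 4.14 × 100.0 = 77045 J
q4 (vaporize at 100 °C): 186.1 × 2251.0 = 418911 J
q5 (heat steam 100.0→150.0 °C): 186.1 × 2.0 × 50.0 = 18610 J
Total: 7662 + 61785 + 77045 + 418911 + 18610 = 584013 J = 584 kJ

q = 584 kJ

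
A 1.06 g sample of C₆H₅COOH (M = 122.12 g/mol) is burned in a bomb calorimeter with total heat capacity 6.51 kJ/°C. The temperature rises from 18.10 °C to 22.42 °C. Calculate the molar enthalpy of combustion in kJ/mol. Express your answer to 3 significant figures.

ΔT = 22.42 − 18.10 = 4.32 °C
q_cal = C_cal × ΔT = 6.51 × 4.32 = 28.1232 kJ
n = 1.06 / 122.12 = 0.008680 mol
q_rxn = −q_cal = -28.1232 kJ
ΔH = -28.1232 / 0.008680 = -3240 kJ/mol

ΔH = -3240 kJ/mol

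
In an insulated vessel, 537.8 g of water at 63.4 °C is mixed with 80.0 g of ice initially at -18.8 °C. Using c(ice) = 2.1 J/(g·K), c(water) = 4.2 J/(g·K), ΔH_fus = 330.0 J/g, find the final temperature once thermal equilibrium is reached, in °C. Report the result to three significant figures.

T_f = 43.8 °C

Heat to bring ice to 0 °C and melt it: q₁ = 80.0×2.1×18.8 + 80.0×330.0 = 29558 J
Heat the water can supply cooling to 0 °C: 537.8×4.2×63.4 = 143205 J > q₁, so all ice melts.
Energy balance: 537.8×4.2×(63.4 − T) = 29558 + 80.0×4.2×(T − 0)
2258.76(63.4 − T) = 29558 + 336 T
143205 − 29558 = 2594.76 T
T = 113647 / 2594.76 = 43.80 °C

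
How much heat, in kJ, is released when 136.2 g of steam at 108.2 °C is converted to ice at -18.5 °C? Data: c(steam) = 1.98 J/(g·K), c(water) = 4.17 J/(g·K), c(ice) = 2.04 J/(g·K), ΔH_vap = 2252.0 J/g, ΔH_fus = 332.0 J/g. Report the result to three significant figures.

q = 416 kJ

q1 (cool steam 108.2→100 °C): 136.2 × 1.98 × 8.2 = 2211 J
q2 (condense at 100 °C): 136.2 × 2252.0 = 306722 J
q3 (cool water 100→0 °C): 136.2 × 4.17 × 100.0 = 56795 J
q4 (freeze at 0 °C): 136.2 × 332.0 = 45218 J
q5 (cool ice 0→-18.5 °C): 136.2 × 2.04 × 18.5 = 5140 J
Total: 2211 + 306722 + 56795 + 45218 + 5140 = 416086 J = 416 kJ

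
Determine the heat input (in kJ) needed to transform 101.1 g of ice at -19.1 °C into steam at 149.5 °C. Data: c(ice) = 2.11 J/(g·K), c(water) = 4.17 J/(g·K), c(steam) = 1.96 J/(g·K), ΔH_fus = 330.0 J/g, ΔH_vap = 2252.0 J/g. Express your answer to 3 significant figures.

q = 317 kJ

q1 (heat ice -19.1→0.0 °C): 101.1 × 2.11 × 19.1 = 4074 J
q2 (melt at 0 °C): 101.1 × 330.0 = 33363 J
q3 (heat water 0.0→100.0 °C): 101.1 × 4.17 × 100.0 = 42159 J
q4 (vaporize at 100 °C): 101.1 × 2252.0 = 227677 J
q5 (heat steam 100.0→149.5 °C): 101.1 × 1.96 × 49.5 = 9809 J
Total: 4074 + 33363 + 42159 + 227677 + 9809 = 317082 J = 317 kJ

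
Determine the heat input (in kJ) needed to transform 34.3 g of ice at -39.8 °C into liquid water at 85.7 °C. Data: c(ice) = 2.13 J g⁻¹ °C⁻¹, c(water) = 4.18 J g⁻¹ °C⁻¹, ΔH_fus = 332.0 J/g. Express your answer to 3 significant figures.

q1 (heat ice -39.8→0.0 °C): 34.3 × 2.13 × 39.8 = 2908 J
q2 (melt at 0 °C): 34.3 × 332.0 = 11388 J
q3 (heat water 0.0→85.7 °C): 34.3 × 4.18 × 85.7 = 12287 J
Total: 2908 + 11388 + 12287 = 26583 J = 26.6 kJ

q = 26.6 kJ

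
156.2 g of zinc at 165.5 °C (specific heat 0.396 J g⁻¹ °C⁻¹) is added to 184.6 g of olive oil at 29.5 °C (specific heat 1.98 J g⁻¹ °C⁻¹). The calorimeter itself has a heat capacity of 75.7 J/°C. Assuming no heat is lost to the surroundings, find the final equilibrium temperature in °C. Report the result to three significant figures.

T_f = 46.2 °C

Heat lost by zinc = heat gained by olive oil + calorimeter.
(156.2)(0.396)(165.5 − T) = [(184.6)(1.98) + 75.7](T − 29.5)
61.8552 (165.5 − T) = 441.208 (T − 29.5)
10237 − 61.8552 T = 441.208 T − 13016
23253 = 503.0632 T
T = 46.22 °C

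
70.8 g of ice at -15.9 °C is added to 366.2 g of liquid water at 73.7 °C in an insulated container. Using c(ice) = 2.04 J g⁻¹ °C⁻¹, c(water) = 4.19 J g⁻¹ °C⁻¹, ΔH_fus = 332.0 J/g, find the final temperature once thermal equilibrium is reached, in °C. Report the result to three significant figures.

Heat to bring ice to 0 °C and melt it: q₁ = 70.8×2.04×15.9 + 70.8×332.0 = 25802 J
Heat the water can supply cooling to 0 °C: 366.2×4.19×73.7 = 113084 J > q₁, so all ice melts.
Energy balance: 366.2×4.19×(73.7 − T) = 25802 + 70.8×4.19×(T − 0)
1534.378(73.7 − T) = 25802 + 296.652 T
113084 − 25802 = 1831.030 T
T = 87282 / 1831.030 = 47.67 °C

T_f = 47.7 °C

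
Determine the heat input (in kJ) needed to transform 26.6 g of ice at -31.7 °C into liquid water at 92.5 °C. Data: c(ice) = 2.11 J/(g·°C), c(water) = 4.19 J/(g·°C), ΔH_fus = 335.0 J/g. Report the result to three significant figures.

q = 21.0 kJ

q1 (heat ice -31.7→0.0 °C): 26.6 × 2.11 × 31.7 = 1779 J
q2 (melt at 0 °C): 26.6 × 335.0 = 8911 J
q3 (heat water 0.0→92.5 °C): 26.6 × 4.19 × 92.5 = 10309 J
Total: 1779 + 8911 + 10309 = 20999 J = 21.0 kJ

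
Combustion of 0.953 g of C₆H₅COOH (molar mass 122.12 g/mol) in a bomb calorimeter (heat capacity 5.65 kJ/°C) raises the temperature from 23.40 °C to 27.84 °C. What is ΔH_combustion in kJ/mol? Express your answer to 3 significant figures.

ΔH = -3210 kJ/mol

ΔT = 27.84 − 23.40 = 4.44 °C
q_cal = C_cal × ΔT = 5.65 × 4.44 = 25.086 kJ
n = 0.953 / 122.12 = 0.007804 mol
q_rxn = −q_cal = -25.086 kJ
ΔH = -25.086 / 0.007804 = -3214.5 kJ/mol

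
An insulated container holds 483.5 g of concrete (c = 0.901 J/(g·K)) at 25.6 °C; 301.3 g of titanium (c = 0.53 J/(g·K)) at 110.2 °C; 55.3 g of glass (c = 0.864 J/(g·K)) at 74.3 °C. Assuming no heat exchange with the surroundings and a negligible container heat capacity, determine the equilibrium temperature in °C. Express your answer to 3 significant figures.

Σ mᵢcᵢ(T − Tᵢ) = 0  ⇒  T = Σ mᵢcᵢTᵢ / Σ mᵢcᵢ
Σ mᵢcᵢ = 483.5×0.901 + 301.3×0.53 + 55.3×0.864 = 643.1017
Σ mᵢcᵢTᵢ = 435.6335×25.6 + 159.689×110.2 + 47.7792×74.3 = 32300
T = 32300 / 643.1017 = 50.23 °C

T_f = 50.2 °C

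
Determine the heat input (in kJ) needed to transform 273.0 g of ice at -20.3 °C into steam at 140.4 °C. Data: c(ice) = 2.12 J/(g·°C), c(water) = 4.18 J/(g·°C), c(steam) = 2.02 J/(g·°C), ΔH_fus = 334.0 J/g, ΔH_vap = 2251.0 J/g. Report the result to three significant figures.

q1 (heat ice -20.3→0.0 °C): 273.0 × 2.12 × 20.3 = 11749 J
q2 (melt at 0 °C): 273.0 × 334.0 = 91182 J
q3 (heat water 0.0→100.0 °C): 273.0 × 4.18 × 100.0 = 114114 J
q4 (vaporize at 100 °C): 273.0 × 2251.0 = 614523 J
q5 (heat steam 100.0→140.4 °C): 273.0 × 2.02 × 40.4 = 22279 J
Total: 11749 + 91182 + 114114 + 614523 + 22279 = 853847 J = 854 kJ

q = 854 kJ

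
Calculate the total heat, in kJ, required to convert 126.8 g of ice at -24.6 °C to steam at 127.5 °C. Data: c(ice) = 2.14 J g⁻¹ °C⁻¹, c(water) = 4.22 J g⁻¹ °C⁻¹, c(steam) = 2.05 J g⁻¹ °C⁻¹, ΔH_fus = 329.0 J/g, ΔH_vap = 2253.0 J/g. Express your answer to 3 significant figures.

q = 395 kJ

q1 (heat ice -24.6→0.0 °C): 126.8 × 2.14 × 24.6 = 6675 J
q2 (melt at 0 °C): 126.8 × 329.0 = 41717 J
q3 (heat water 0.0→100.0 °C): 126.8 × 4.22 × 100.0 = 53510 J
q4 (vaporize at 100 °C): 126.8 × 2253.0 = 285680 J
q5 (heat steam 100.0→127.5 °C): 126.8 × 2.05 × 27.5 = 7148 J
Total: 6675 + 41717 + 53510 + 285680 + 7148 = 394730 J = 395 kJ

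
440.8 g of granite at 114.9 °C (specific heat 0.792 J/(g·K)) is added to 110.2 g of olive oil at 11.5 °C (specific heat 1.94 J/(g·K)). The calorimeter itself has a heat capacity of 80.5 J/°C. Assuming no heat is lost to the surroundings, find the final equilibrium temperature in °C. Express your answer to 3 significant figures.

Heat lost by granite = heat gained by olive oil + calorimeter.
(440.8)(0.792)(114.9 − T) = [(110.2)(1.94) + 80.5](T − 11.5)
349.1136 (114.9 − T) = 294.288 (T − 11.5)
40113 − 349.1136 T = 294.288 T − 3384.3
43497.3 = 643.4016 T
T = 67.61 °C

T_f = 67.6 °C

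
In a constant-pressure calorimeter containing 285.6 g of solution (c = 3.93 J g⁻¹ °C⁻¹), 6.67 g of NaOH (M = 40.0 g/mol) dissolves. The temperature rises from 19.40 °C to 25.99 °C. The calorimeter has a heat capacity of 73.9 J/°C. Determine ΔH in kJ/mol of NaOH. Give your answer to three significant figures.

ΔH = -47.3 kJ/mol

|ΔT| = |25.99 − 19.40| = 6.59 °C
|q_surr| = (285.6 × 3.93 + 73.9) × 6.59 = 1196.308 × 6.59 = 7884 J
n(NaOH) = 6.67 / 40.0 = 0.1668 mol
Temperature rose, so q_rxn = −|q_surr| = -7.884 kJ
ΔH = q_rxn / n = -47.27 kJ/mol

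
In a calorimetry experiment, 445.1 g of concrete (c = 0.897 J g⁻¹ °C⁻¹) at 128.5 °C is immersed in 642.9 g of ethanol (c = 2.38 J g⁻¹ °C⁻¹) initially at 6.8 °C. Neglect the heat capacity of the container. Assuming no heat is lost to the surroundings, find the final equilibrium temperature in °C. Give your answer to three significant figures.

Heat lost by concrete = heat gained by ethanol.
(445.1)(0.897)(128.5 − T) = (642.9)(2.38)(T − 6.8)
399.2547 (128.5 − T) = 1530.102 (T − 6.8)
51304 − 399.2547 T = 1530.102 T − 10405
61709 = 1929.3567 T
T = 31.98 °C

T_f = 32.0 °C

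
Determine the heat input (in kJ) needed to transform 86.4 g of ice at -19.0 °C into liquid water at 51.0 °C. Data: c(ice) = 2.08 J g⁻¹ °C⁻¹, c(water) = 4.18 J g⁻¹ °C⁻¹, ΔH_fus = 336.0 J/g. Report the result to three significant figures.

q1 (heat ice -19.0→0.0 °C): 86.4 × 2.08 × 19.0 = 3415 J
q2 (melt at 0 °C): 86.4 × 336.0 = 29030 J
q3 (heat water 0.0→51.0 °C): 86.4 × 4.18 × 51.0 = 18419 J
Total: 3415 + 29030 + 18419 = 50864 J = 50.9 kJ

q = 50.9 kJ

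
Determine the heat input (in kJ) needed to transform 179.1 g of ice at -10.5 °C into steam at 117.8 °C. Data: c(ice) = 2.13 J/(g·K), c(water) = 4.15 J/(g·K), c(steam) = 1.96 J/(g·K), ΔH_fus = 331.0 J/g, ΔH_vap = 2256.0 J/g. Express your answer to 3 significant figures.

q = 548 kJ

q1 (heat ice -10.5→0.0 °C): 179.1 × 2.13 × 10.5 = 4006 J
q2 (melt at 0 °C): 179.1 × 331.0 = 59282 J
q3 (heat water 0.0→100.0 °C): 179.1 × 4.15 × 100.0 = 74327 J
q4 (vaporize at 100 °C): 179.1 × 2256.0 = 404050 J
q5 (heat steam 100.0→117.8 °C): 179.1 × 1.96 × 17.8 = 6248 J
Total: 4006 + 59282 + 74327 + 404050 + 6248 = 547913 J = 548 kJ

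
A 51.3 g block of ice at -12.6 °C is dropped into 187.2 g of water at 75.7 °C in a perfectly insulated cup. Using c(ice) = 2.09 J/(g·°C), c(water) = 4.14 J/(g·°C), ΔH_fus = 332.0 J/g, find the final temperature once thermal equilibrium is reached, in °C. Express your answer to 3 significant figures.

T_f = 40.8 °C

Heat to bring ice to 0 °C and melt it: q₁ = 51.3×2.09×12.6 + 51.3×332.0 = 18383 J
Heat the water can supply cooling to 0 °C: 187.2×4.14×75.7 = 58668.1 J > q₁, so all ice melts.
Energy balance: 187.2×4.14×(75.7 − T) = 18383 + 51.3×4.14×(T − 0)
775.008(75.7 − T) = 18383 + 212.382 T
58668.1 − 18383 = 987.390 T
T = 40285.1 / 987.390 = 40.80 °C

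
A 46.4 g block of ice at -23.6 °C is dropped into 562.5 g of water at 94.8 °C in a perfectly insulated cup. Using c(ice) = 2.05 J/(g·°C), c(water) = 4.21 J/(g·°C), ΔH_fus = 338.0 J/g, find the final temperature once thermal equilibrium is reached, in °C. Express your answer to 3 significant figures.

Heat to bring ice to 0 °C and melt it: q₁ = 46.4×2.05×23.6 + 46.4×338.0 = 17928 J
Heat the water can supply cooling to 0 °C: 562.5×4.21×94.8 = 224498 J > q₁, so all ice melts.
Energy balance: 562.5×4.21×(94.8 − T) = 17928 + 46.4×4.21×(T − 0)
2368.125(94.8 − T) = 17928 + 195.344 T
224498 − 17928 = 2563.469 T
T = 206570 / 2563.469 = 80.58 °C

T_f = 80.6 °C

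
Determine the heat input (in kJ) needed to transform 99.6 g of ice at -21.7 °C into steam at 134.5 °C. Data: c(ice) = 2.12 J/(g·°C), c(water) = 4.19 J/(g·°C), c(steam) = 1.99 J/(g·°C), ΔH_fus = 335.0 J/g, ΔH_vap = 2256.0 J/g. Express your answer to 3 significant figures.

q = 311 kJ

q1 (heat ice -21.7→0.0 °C): 99.6 × 2.12 × 21.7 = 4582 J
q2 (melt at 0 °C): 99.6 × 335.0 = 33366 J
q3 (heat water 0.0→100.0 °C): 99.6 × 4.19 × 100.0 = 41732 J
q4 (vaporize at 100 °C): 99.6 × 2256.0 = 224698 J
q5 (heat steam 100.0→134.5 °C): 99.6 × 1.99 × 34.5 = 6838 J
Total: 4582 + 33366 + 41732 + 224698 + 6838 = 311216 J = 311 kJ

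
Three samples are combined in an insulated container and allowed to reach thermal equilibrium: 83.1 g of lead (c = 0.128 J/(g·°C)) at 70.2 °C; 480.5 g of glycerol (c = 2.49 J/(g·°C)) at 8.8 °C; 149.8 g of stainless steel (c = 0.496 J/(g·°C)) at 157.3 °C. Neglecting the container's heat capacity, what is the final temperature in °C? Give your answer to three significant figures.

Σ mᵢcᵢ(T − Tᵢ) = 0  ⇒  T = Σ mᵢcᵢTᵢ / Σ mᵢcᵢ
Σ mᵢcᵢ = 83.1×0.128 + 480.5×2.49 + 149.8×0.496 = 1281.3826
Σ mᵢcᵢTᵢ = 10.6368×70.2 + 1196.445×8.8 + 74.3008×157.3 = 22963
T = 22963 / 1281.3826 = 17.92 °C

T_f = 17.9 °C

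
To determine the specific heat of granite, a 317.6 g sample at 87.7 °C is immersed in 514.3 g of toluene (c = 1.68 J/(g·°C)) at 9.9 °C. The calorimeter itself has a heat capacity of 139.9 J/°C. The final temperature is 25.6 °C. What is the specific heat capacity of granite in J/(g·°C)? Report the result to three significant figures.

q_gained = (514.3 × 1.68 + 139.9) × (25.6 − 9.9) = 15760 J
q_lost = 317.6 × c × (87.7 − 25.6) = 19722.96 c
Set equal: c = 15760 / 19722.96 = 0.799 J/(g·°C)

c = 0.799 J/(g·°C)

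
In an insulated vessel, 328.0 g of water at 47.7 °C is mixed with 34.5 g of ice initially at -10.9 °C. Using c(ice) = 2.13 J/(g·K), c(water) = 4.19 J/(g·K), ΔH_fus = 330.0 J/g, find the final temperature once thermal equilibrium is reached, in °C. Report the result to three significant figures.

Heat to bring ice to 0 °C and melt it: q₁ = 34.5×2.13×10.9 + 34.5×330.0 = 12186 J
Heat the water can supply cooling to 0 °C: 328.0×4.19×47.7 = 65555.1 J > q₁, so all ice melts.
Energy balance: 328.0×4.19×(47.7 − T) = 12186 + 34.5×4.19×(T − 0)
1374.32(47.7 − T) = 12186 + 144.555 T
65555.1 − 12186 = 1518.875 T
T = 53369.1 / 1518.875 = 35.14 °C

T_f = 35.1 °C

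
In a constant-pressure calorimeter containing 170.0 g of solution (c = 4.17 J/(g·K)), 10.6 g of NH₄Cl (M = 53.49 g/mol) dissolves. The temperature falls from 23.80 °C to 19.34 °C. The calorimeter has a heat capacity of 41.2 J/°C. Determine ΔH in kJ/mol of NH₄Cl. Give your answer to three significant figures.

|ΔT| = |19.34 − 23.80| = 4.46 °C
|q_surr| = (170.0 × 4.17 + 41.2) × 4.46 = 750.1 × 4.46 = 3345 J
n(NH₄Cl) = 10.6 / 53.49 = 0.1982 mol
Temperature fell, so q_rxn = +|q_surr| = 3.345 kJ
ΔH = q_rxn / n = 16.88 kJ/mol

ΔH = 16.9 kJ/mol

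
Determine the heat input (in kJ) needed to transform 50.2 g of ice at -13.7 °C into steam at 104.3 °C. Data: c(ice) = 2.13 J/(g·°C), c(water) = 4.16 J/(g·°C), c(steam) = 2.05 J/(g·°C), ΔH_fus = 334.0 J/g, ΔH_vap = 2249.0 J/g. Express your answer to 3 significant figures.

q1 (heat ice -13.7→0.0 °C): 50.2 × 2.13 × 13.7 = 1465 J
q2 (melt at 0 °C): 50.2 × 334.0 = 16767 J
q3 (heat water 0.0→100.0 °C): 50.2 × 4.16 × 100.0 = 20883 J
q4 (vaporize at 100 °C): 50.2 × 2249.0 = 112900 J
q5 (heat steam 100.0→104.3 °C): 50.2 × 2.05 × 4.3 = 443 J
Total: 1465 + 16767 + 20883 + 112900 + 443 = 152458 J = 152 kJ

q = 152 kJ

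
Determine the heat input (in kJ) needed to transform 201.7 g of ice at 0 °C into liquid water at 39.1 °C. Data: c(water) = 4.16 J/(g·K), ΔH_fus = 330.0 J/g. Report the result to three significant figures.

q = 99.4 kJ

q1 (melt at 0 °C): 201.7 × 330.0 = 66561 J
q2 (heat water 0.0→39.1 °C): 201.7 × 4.16 × 39.1 = 32808 J
Total: 66561 + 32808 = 99369 J = 99.4 kJ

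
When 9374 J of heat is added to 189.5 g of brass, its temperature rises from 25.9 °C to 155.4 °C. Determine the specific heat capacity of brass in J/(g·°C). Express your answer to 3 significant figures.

c = 0.382 J/(g·°C)

c = q / (m ΔT) = 9374 / (189.5 × 129.5)
c = 9374 / 24540.25 = 0.382 J/(g·°C)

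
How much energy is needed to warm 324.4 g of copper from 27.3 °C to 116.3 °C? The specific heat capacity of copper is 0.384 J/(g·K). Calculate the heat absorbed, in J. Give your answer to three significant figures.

q = 11100 J

q = m c ΔT = 324.4 × 0.384 × (116.3 − 27.3)
q = 324.4 × 0.384 × 89.0 = 11090 J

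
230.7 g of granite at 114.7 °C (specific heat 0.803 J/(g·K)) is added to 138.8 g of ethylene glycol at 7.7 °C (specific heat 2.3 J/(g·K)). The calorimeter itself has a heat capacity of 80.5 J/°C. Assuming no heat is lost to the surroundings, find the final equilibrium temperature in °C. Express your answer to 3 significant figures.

Heat lost by granite = heat gained by ethylene glycol + calorimeter.
(230.7)(0.803)(114.7 − T) = [(138.8)(2.3) + 80.5](T − 7.7)
185.2521 (114.7 − T) = 399.74 (T − 7.7)
21248 − 185.2521 T = 399.74 T − 3078.0
24326.0 = 584.9921 T
T = 41.58 °C

T_f = 41.6 °C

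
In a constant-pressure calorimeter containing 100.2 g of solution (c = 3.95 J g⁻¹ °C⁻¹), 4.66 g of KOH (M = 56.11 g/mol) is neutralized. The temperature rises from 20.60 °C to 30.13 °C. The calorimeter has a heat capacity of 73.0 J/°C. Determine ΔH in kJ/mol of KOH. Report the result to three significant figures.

|ΔT| = |30.13 − 20.60| = 9.53 °C
|q_surr| = (100.2 × 3.95 + 73.0) × 9.53 = 468.79 × 9.53 = 4468 J
n(KOH) = 4.66 / 56.11 = 0.08305 mol
Temperature rose, so q_rxn = −|q_surr| = -4.468 kJ
ΔH = q_rxn / n = -53.80 kJ/mol

ΔH = -53.8 kJ/mol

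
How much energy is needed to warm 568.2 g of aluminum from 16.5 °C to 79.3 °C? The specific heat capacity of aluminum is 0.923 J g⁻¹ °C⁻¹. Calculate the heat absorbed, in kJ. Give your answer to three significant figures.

q = 32.9 kJ

q = m c ΔT = 568.2 × 0.923 × (79.3 − 16.5)
q = 568.2 × 0.923 × 62.8 = 32940 J = 32.9 kJ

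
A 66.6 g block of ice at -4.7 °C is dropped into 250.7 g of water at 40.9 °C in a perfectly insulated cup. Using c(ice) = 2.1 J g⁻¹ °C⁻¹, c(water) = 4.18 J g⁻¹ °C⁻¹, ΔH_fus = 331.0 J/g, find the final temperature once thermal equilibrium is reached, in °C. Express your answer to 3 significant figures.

Heat to bring ice to 0 °C and melt it: q₁ = 66.6×2.1×4.7 + 66.6×331.0 = 22702 J
Heat the water can supply cooling to 0 °C: 250.7×4.18×40.9 = 42860.2 J > q₁, so all ice melts.
Energy balance: 250.7×4.18×(40.9 − T) = 22702 + 66.6×4.18×(T − 0)
1047.926(40.9 − T) = 22702 + 278.388 T
42860.2 − 22702 = 1326.314 T
T = 20158.2 / 1326.314 = 15.20 °C

T_f = 15.2 °C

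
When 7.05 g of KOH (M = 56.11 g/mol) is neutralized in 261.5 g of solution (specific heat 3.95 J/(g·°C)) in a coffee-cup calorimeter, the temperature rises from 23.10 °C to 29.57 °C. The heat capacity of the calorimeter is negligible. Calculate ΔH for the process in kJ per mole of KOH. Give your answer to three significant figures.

|ΔT| = |29.57 − 23.10| = 6.47 °C
|q_surr| = (261.5 × 3.95) × 6.47 = 1032.925 × 6.47 = 6683 J
n(KOH) = 7.05 / 56.11 = 0.1256 mol
Temperature rose, so q_rxn = −|q_surr| = -6.683 kJ
ΔH = q_rxn / n = -53.21 kJ/mol

ΔH = -53.2 kJ/mol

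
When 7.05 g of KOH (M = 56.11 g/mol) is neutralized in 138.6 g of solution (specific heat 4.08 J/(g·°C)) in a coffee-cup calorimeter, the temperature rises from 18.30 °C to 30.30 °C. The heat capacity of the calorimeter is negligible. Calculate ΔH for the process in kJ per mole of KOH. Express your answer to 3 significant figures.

ΔH = -54.0 kJ/mol

|ΔT| = |30.30 − 18.30| = 12.00 °C
|q_surr| = (138.6 × 4.08) × 12.00 = 565.488 × 12.00 = 6786 J
n(KOH) = 7.05 / 56.11 = 0.1256 mol
Temperature rose, so q_rxn = −|q_surr| = -6.786 kJ
ΔH = q_rxn / n = -54.03 kJ/mol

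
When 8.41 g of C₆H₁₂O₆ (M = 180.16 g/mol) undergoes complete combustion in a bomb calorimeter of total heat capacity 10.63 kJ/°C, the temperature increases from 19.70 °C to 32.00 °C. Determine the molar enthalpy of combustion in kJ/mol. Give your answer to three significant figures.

ΔH = -2800 kJ/mol

ΔT = 32.00 − 19.70 = 12.30 °C
q_cal = C_cal × ΔT = 10.63 × 12.30 = 130.749 kJ
n = 8.41 / 180.16 = 0.04668 mol
q_rxn = −q_cal = -130.749 kJ
ΔH = -130.749 / 0.04668 = -2801 kJ/mol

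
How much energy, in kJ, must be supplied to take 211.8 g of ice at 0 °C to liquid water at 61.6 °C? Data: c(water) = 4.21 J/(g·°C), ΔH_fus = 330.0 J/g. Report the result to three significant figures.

q1 (melt at 0 °C): 211.8 × 330.0 = 69894 J
q2 (heat water 0.0→61.6 °C): 211.8 × 4.21 × 61.6 = 54927 J
Total: 69894 + 54927 = 124821 J = 125 kJ

q = 125 kJ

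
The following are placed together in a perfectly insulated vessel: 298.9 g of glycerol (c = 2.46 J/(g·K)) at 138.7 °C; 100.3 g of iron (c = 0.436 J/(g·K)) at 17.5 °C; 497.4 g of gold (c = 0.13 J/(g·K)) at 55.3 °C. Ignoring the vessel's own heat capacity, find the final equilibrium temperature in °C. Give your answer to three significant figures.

Σ mᵢcᵢ(T − Tᵢ) = 0  ⇒  T = Σ mᵢcᵢTᵢ / Σ mᵢcᵢ
Σ mᵢcᵢ = 298.9×2.46 + 100.3×0.436 + 497.4×0.13 = 843.6868
Σ mᵢcᵢTᵢ = 735.294×138.7 + 43.7308×17.5 + 64.662×55.3 = 106330
T = 106330 / 843.6868 = 126.0 °C

T_f = 126 °C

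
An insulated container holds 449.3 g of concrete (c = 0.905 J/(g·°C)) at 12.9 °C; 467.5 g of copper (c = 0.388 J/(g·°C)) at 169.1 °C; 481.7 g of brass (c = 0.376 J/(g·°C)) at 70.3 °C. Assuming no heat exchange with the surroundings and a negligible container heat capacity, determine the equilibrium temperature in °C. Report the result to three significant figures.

Σ mᵢcᵢ(T − Tᵢ) = 0  ⇒  T = Σ mᵢcᵢTᵢ / Σ mᵢcᵢ
Σ mᵢcᵢ = 449.3×0.905 + 467.5×0.388 + 481.7×0.376 = 769.1257
Σ mᵢcᵢTᵢ = 406.6165×12.9 + 181.39×169.1 + 181.1192×70.3 = 48651
T = 48651 / 769.1257 = 63.25 °C

T_f = 63.3 °C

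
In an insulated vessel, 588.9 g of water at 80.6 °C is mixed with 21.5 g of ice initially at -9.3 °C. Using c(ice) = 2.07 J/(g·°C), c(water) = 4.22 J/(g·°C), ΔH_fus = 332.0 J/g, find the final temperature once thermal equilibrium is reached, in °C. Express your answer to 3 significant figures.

T_f = 74.8 °C

Heat to bring ice to 0 °C and melt it: q₁ = 21.5×2.07×9.3 + 21.5×332.0 = 7551.9 J
Heat the water can supply cooling to 0 °C: 588.9×4.22×80.6 = 200304 J > q₁, so all ice melts.
Energy balance: 588.9×4.22×(80.6 − T) = 7551.9 + 21.5×4.22×(T − 0)
2485.158(80.6 − T) = 7551.9 + 90.73 T
200304 − 7551.9 = 2575.888 T
T = 192752.1 / 2575.888 = 74.83 °C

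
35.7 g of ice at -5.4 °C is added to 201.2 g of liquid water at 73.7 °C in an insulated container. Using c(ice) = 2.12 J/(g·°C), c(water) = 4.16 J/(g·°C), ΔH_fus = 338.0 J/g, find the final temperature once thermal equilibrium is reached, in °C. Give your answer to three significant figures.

Heat to bring ice to 0 °C and melt it: q₁ = 35.7×2.12×5.4 + 35.7×338.0 = 12475 J
Heat the water can supply cooling to 0 °C: 201.2×4.16×73.7 = 61686.3 J > q₁, so all ice melts.
Energy balance: 201.2×4.16×(73.7 − T) = 12475 + 35.7×4.16×(T − 0)
836.992(73.7 − T) = 12475 + 148.512 T
61686.3 − 12475 = 985.504 T
T = 49211.3 / 985.504 = 49.94 °C

T_f = 49.9 °C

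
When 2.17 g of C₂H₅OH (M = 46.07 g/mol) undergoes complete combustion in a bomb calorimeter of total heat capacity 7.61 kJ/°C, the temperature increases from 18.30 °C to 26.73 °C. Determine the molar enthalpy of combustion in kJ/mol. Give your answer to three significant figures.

ΔT = 26.73 − 18.30 = 8.43 °C
q_cal = C_cal × ΔT = 7.61 × 8.43 = 64.1523 kJ
n = 2.17 / 46.07 = 0.04710 mol
q_rxn = −q_cal = -64.1523 kJ
ΔH = -64.1523 / 0.04710 = -1362 kJ/mol

ΔH = -1360 kJ/mol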